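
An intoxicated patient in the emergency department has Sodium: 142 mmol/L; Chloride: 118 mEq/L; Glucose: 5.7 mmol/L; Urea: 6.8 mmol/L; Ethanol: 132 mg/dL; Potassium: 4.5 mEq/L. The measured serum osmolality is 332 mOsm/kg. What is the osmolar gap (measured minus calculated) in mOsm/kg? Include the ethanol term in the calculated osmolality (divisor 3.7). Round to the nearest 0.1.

Calculated osmolality = 2·Na + glucose + urea + ethanol/3.7
= 2·142 + 5.7 + 6.8 + 132/3.7
= 284 + 5.70 + 6.80 + 35.68
= 332.18 mOsm/kg ≈ 332.2 mOsm/kg
Osmolar gap = measured − calculated = 332 − 332.2 = -0.2 mOsm/kg

-0.2 mOsm/kg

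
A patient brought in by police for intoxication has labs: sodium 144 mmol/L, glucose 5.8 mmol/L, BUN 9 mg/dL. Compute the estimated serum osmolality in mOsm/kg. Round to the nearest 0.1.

Calculated osmolality = 2·Na + glucose + BUN/2.8
= 2·144 + 5.8 + 9/2.8
= 288 + 5.80 + 3.21
= 297.01 mOsm/kg

297.0 mOsm/kg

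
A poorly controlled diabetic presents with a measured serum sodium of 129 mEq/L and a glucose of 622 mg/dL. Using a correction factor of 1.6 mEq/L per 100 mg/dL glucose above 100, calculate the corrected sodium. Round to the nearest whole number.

Corrected Na = measured Na + 1.6 · (glucose − 100)/100
= 129 + 1.6 · (622 − 100)/100
= 129 + 8.4
= 137.4 mEq/L

137 mEq/L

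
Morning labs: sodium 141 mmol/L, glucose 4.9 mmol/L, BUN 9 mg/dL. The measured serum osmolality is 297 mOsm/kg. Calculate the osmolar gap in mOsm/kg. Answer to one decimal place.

6.9 mOsm/kg

Calculated osmolality = 2·Na + glucose + BUN/2.8
= 2·141 + 4.9 + 9/2.8
= 282 + 4.90 + 3.21
= 290.11 mOsm/kg ≈ 290.1 mOsm/kg
Osmolar gap = measured − calculated = 297 − 290.1 = 6.9 mOsm/kg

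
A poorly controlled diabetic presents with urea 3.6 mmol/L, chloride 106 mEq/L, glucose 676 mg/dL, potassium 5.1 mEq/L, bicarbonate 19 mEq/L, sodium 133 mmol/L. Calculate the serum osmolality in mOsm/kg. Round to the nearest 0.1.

Calculated osmolality = 2·Na + glucose/18 + urea
= 2·133 + 676/18 + 3.6
= 266 + 37.56 + 3.60
= 307.16 mOsm/kg

307.2 mOsm/kg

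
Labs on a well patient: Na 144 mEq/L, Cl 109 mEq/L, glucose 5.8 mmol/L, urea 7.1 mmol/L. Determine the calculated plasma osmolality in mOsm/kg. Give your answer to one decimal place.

Calculated osmolality = 2·Na + glucose + urea
= 2·144 + 5.8 + 7.1
= 288 + 5.80 + 7.10
= 300.9 mOsm/kg

300.9 mOsm/kg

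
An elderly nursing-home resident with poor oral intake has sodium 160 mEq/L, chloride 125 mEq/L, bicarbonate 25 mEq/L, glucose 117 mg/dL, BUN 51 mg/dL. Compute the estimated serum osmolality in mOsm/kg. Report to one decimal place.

Calculated osmolality = 2·Na + glucose/18 + BUN/2.8
= 2·160 + 117/18 + 51/2.8
= 320 + 6.50 + 18.21
= 344.71 mOsm/kg

344.7 mOsm/kg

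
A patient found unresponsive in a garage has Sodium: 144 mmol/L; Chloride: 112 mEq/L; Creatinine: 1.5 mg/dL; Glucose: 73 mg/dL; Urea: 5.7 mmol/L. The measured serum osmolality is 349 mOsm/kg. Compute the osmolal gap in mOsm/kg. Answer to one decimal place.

Calculated osmolality = 2·Na + glucose/18 + urea
= 2·144 + 73/18 + 5.7
= 288 + 4.06 + 5.70
= 297.76 mOsm/kg ≈ 297.8 mOsm/kg
Osmolar gap = measured − calculated = 349 − 297.8 = 51.2 mOsm/kg

51.2 mOsm/kg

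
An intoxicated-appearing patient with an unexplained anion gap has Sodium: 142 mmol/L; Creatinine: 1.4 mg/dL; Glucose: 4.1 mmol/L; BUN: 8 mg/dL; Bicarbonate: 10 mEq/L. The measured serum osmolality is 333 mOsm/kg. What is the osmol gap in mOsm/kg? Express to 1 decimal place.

42.0 mOsm/kg

Calculated osmolality = 2·Na + glucose + BUN/2.8
= 2·142 + 4.1 + 8/2.8
= 284 + 4.10 + 2.86
= 290.96 mOsm/kg ≈ 291.0 mOsm/kg
Osmolar gap = measured − calculated = 333 − 291.0 = 42.0 mOsm/kg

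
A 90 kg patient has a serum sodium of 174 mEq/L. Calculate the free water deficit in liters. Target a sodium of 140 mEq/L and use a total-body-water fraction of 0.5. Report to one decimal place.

TBW = 0.5 · 90 = 45 L
Free water deficit = TBW · (Na/140 − 1)
= 45 · (174/140 − 1)
= 45 · 0.2429
= 10.93 L

10.9 L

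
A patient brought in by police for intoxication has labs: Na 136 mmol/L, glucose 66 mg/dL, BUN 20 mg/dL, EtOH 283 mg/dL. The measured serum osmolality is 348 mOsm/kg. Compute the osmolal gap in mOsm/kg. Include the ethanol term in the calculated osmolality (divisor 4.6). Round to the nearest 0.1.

3.7 mOsm/kg

Calculated osmolality = 2·Na + glucose/18 + BUN/2.8 + ethanol/4.6
= 2·136 + 66/18 + 20/2.8 + 283/4.6
= 272 + 3.67 + 7.14 + 61.52
= 344.33 mOsm/kg ≈ 344.3 mOsm/kg
Osmolar gap = measured − calculated = 348 − 344.3 = 3.7 mOsm/kg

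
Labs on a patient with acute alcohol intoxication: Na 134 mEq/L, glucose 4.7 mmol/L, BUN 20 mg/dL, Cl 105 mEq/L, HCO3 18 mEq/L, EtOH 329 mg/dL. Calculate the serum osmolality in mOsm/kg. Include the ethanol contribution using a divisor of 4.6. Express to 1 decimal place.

Calculated osmolality = 2·Na + glucose + BUN/2.8 + ethanol/4.6
= 2·134 + 4.7 + 20/2.8 + 329/4.6
= 268 + 4.70 + 7.14 + 71.52
= 351.36 mOsm/kg

351.4 mOsm/kg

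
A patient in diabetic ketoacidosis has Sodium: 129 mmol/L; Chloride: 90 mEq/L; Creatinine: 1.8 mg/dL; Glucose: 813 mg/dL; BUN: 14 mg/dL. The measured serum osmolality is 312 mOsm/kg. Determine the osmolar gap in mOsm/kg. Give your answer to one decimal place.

Calculated osmolality = 2·Na + glucose/18 + BUN/2.8
= 2·129 + 813/18 + 14/2.8
= 258 + 45.17 + 5
= 308.17 mOsm/kg ≈ 308.2 mOsm/kg
Osmolar gap = measured − calculated = 312 − 308.2 = 3.8 mOsm/kg

3.8 mOsm/kg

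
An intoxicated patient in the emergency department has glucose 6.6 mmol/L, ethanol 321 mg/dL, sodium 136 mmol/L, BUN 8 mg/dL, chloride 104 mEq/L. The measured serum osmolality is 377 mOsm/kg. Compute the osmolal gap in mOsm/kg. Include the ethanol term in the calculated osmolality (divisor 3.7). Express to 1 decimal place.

8.8 mOsm/kg

Calculated osmolality = 2·Na + glucose + BUN/2.8 + ethanol/3.7
= 2·136 + 6.6 + 8/2.8 + 321/3.7
= 272 + 6.60 + 2.86 + 86.76
= 368.22 mOsm/kg ≈ 368.2 mOsm/kg
Osmolar gap = measured − calculated = 377 − 368.2 = 8.8 mOsm/kg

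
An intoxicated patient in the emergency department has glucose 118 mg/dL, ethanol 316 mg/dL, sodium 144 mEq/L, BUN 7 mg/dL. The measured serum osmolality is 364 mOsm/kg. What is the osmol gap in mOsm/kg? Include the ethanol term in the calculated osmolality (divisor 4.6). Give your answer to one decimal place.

-1.8 mOsm/kg

Calculated osmolality = 2·Na + glucose/18 + BUN/2.8 + ethanol/4.6
= 2·144 + 118/18 + 7/2.8 + 316/4.6
= 288 + 6.56 + 2.50 + 68.70
= 365.76 mOsm/kg ≈ 365.8 mOsm/kg
Osmolar gap = measured − calculated = 364 − 365.8 = -1.8 mOsm/kg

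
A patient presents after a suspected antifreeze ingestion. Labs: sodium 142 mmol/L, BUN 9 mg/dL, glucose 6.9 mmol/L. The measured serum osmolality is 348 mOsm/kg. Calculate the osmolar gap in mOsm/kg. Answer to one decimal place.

Calculated osmolality = 2·Na + glucose + BUN/2.8
= 2·142 + 6.9 + 9/2.8
= 284 + 6.90 + 3.21
= 294.11 mOsm/kg ≈ 294.1 mOsm/kg
Osmolar gap = measured − calculated = 348 − 294.1 = 53.9 mOsm/kg

53.9 mOsm/kg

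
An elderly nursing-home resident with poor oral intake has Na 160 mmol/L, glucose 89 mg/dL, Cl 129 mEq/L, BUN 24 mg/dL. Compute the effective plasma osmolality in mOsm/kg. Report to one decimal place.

324.9 mOsm/kg

Effective osmolality excludes urea (freely permeant across cell membranes):
2·Na + glucose/18
= 2·160 + 89/18
= 320 + 4.94
= 324.94 mOsm/kg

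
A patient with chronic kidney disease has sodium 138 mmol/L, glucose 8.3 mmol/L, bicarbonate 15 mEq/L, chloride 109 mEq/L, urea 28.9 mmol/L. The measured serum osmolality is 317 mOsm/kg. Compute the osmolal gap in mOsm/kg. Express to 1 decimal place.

Calculated osmolality = 2·Na + glucose + urea
= 2·138 + 8.3 + 28.9
= 276 + 8.30 + 28.90
= 313.2 mOsm/kg ≈ 313.2 mOsm/kg
Osmolar gap = measured − calculated = 317 − 313.2 = 3.8 mOsm/kg

3.8 mOsm/kg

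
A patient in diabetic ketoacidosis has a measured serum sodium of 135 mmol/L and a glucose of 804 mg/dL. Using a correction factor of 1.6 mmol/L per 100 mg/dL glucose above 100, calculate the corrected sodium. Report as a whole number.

Corrected Na = measured Na + 1.6 · (glucose − 100)/100
= 135 + 1.6 · (804 − 100)/100
= 135 + 11.3
= 146.3 mmol/L

146 mmol/L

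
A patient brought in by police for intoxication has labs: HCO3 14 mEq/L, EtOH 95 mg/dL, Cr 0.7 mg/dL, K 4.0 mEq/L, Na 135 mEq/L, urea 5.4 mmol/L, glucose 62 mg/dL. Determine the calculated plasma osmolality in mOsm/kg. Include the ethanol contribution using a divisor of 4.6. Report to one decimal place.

Calculated osmolality = 2·Na + glucose/18 + urea + ethanol/4.6
= 2·135 + 62/18 + 5.4 + 95/4.6
= 270 + 3.44 + 5.40 + 20.65
= 299.49 mOsm/kg

299.5 mOsm/kg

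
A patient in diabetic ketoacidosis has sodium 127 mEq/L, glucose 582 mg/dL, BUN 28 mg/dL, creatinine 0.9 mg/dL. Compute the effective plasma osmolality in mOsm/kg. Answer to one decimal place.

Effective osmolality excludes urea (freely permeant across cell membranes):
2·Na + glucose/18
= 2·127 + 582/18
= 254 + 32.33
= 286.33 mOsm/kg

286.3 mOsm/kg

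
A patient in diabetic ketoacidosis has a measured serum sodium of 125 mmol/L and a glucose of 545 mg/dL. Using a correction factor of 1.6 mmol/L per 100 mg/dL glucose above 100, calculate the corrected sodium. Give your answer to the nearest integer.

132 mmol/L

Corrected Na = measured Na + 1.6 · (glucose − 100)/100
= 125 + 1.6 · (545 − 100)/100
= 125 + 7.1
= 132.1 mmol/L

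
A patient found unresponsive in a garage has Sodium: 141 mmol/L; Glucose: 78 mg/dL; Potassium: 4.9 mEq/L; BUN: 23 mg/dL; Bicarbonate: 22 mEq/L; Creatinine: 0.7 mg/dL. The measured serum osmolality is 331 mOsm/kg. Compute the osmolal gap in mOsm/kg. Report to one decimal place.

36.5 mOsm/kg

Calculated osmolality = 2·Na + glucose/18 + BUN/2.8
= 2·141 + 78/18 + 23/2.8
= 282 + 4.33 + 8.21
= 294.54 mOsm/kg ≈ 294.5 mOsm/kg
Osmolar gap = measured − calculated = 331 − 294.5 = 36.5 mOsm/kg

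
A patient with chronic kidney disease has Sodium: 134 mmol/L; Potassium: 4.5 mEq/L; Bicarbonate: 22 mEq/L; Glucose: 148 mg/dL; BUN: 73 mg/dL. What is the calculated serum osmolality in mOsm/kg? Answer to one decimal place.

Calculated osmolality = 2·Na + glucose/18 + BUN/2.8
= 2·134 + 148/18 + 73/2.8
= 268 + 8.22 + 26.07
= 302.29 mOsm/kg

302.3 mOsm/kg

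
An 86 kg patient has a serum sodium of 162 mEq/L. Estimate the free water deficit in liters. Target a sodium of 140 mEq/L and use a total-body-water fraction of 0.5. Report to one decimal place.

6.8 L

TBW = 0.5 · 86 = 43 L
Free water deficit = TBW · (Na/140 − 1)
= 43 · (162/140 − 1)
= 43 · 0.1571
= 6.76 L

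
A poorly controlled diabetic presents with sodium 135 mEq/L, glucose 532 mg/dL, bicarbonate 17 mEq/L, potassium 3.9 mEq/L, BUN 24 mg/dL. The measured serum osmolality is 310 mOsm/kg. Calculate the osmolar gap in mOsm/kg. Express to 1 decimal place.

Calculated osmolality = 2·Na + glucose/18 + BUN/2.8
= 2·135 + 532/18 + 24/2.8
= 270 + 29.56 + 8.57
= 308.13 mOsm/kg ≈ 308.1 mOsm/kg
Osmolar gap = measured − calculated = 310 − 308.1 = 1.9 mOsm/kg

1.9 mOsm/kg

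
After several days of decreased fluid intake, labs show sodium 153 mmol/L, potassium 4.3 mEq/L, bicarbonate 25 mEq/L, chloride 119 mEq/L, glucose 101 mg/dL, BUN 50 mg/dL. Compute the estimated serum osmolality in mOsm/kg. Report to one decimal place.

329.5 mOsm/kg

Calculated osmolality = 2·Na + glucose/18 + BUN/2.8
= 2·153 + 101/18 + 50/2.8
= 306 + 5.61 + 17.86
= 329.47 mOsm/kg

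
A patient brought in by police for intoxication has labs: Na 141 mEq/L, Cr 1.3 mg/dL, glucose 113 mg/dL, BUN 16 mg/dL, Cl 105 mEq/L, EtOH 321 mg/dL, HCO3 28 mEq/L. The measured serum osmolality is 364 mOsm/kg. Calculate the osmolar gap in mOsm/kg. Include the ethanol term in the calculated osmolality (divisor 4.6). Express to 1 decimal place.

0.2 mOsm/kg

Calculated osmolality = 2·Na + glucose/18 + BUN/2.8 + ethanol/4.6
= 2·141 + 113/18 + 16/2.8 + 321/4.6
= 282 + 6.28 + 5.71 + 69.78
= 363.77 mOsm/kg ≈ 363.8 mOsm/kg
Osmolar gap = measured − calculated = 364 − 363.8 = 0.2 mOsm/kg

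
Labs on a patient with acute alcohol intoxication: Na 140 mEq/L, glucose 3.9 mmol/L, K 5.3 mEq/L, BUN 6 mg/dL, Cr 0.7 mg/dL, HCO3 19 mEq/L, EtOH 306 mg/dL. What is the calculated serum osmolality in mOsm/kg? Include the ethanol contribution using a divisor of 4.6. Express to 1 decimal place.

352.6 mOsm/kg

Calculated osmolality = 2·Na + glucose + BUN/2.8 + ethanol/4.6
= 2·140 + 3.9 + 6/2.8 + 306/4.6
= 280 + 3.90 + 2.14 + 66.52
= 352.56 mOsm/kg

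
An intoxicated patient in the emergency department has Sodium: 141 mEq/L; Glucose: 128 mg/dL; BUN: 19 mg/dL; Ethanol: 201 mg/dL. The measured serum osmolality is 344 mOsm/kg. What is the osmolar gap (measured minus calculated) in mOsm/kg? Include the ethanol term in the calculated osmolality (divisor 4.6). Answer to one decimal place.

4.4 mOsm/kg

Calculated osmolality = 2·Na + glucose/18 + BUN/2.8 + ethanol/4.6
= 2·141 + 128/18 + 19/2.8 + 201/4.6
= 282 + 7.11 + 6.79 + 43.70
= 339.6 mOsm/kg ≈ 339.6 mOsm/kg
Osmolar gap = measured − calculated = 344 − 339.6 = 4.4 mOsm/kg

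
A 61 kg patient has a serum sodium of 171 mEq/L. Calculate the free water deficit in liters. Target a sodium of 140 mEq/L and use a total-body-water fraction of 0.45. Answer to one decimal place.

6.1 L

TBW = 0.45 · 61 = 27.45 L
Free water deficit = TBW · (Na/140 − 1)
= 27.45 · (171/140 − 1)
= 27.45 · 0.2214
= 6.08 L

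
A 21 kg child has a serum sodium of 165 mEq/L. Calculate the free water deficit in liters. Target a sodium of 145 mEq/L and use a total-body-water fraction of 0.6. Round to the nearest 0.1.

1.7 L

TBW = 0.6 · 21 = 12.6 L
Free water deficit = TBW · (Na/145 − 1)
= 12.6 · (165/145 − 1)
= 12.6 · 0.1379
= 1.74 L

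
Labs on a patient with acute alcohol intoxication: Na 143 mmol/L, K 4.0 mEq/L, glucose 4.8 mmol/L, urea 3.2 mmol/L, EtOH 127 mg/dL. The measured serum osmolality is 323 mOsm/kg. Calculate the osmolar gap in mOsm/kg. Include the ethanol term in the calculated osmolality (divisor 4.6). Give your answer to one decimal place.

1.4 mOsm/kg

Calculated osmolality = 2·Na + glucose + urea + ethanol/4.6
= 2·143 + 4.8 + 3.2 + 127/4.6
= 286 + 4.80 + 3.20 + 27.61
= 321.61 mOsm/kg ≈ 321.6 mOsm/kg
Osmolar gap = measured − calculated = 323 − 321.6 = 1.4 mOsm/kg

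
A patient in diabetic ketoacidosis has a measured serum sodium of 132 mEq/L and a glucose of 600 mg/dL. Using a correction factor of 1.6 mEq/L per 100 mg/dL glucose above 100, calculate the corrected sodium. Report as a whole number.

140 mEq/L

Corrected Na = measured Na + 1.6 · (glucose − 100)/100
= 132 + 1.6 · (600 − 100)/100
= 132 + 8
= 140 mEq/L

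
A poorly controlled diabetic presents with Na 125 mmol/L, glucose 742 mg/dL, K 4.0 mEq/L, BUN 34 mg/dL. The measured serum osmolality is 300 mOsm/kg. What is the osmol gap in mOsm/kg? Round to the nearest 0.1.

-3.4 mOsm/kg

Calculated osmolality = 2·Na + glucose/18 + BUN/2.8
= 2·125 + 742/18 + 34/2.8
= 250 + 41.22 + 12.14
= 303.36 mOsm/kg ≈ 303.4 mOsm/kg
Osmolar gap = measured − calculated = 300 − 303.4 = -3.4 mOsm/kg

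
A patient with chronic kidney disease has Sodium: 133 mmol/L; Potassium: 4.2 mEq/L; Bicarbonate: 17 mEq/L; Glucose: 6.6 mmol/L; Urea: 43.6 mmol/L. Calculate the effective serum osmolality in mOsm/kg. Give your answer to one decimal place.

Effective osmolality excludes urea (freely permeant across cell membranes):
2·Na + glucose
= 2·133 + 6.6
= 266 + 6.6
= 272.6 mOsm/kg

272.6 mOsm/kg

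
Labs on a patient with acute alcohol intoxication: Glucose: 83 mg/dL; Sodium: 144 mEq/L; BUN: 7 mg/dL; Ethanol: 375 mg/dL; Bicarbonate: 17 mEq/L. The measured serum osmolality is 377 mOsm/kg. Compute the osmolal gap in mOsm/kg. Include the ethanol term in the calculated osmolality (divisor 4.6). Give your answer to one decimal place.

0.4 mOsm/kg

Calculated osmolality = 2·Na + glucose/18 + BUN/2.8 + ethanol/4.6
= 2·144 + 83/18 + 7/2.8 + 375/4.6
= 288 + 4.61 + 2.50 + 81.52
= 376.63 mOsm/kg ≈ 376.6 mOsm/kg
Osmolar gap = measured − calculated = 377 − 376.6 = 0.4 mOsm/kg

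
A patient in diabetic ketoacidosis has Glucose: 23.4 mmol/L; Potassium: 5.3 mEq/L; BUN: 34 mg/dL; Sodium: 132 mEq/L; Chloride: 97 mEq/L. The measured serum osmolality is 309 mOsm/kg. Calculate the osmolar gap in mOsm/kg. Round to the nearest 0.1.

9.5 mOsm/kg

Calculated osmolality = 2·Na + glucose + BUN/2.8
= 2·132 + 23.4 + 34/2.8
= 264 + 23.40 + 12.14
= 299.54 mOsm/kg ≈ 299.5 mOsm/kg
Osmolar gap = measured − calculated = 309 − 299.5 = 9.5 mOsm/kg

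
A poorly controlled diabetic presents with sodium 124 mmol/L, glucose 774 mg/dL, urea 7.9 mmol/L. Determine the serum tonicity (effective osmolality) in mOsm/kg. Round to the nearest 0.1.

291.0 mOsm/kg

Effective osmolality excludes urea (freely permeant across cell membranes):
2·Na + glucose/18
= 2·124 + 774/18
= 248 + 43
= 291 mOsm/kg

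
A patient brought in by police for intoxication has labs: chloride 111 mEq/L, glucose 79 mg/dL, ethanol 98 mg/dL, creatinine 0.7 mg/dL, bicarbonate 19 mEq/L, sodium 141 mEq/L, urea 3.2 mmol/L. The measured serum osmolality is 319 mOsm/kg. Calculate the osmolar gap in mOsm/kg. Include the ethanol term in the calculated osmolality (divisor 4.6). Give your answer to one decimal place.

8.1 mOsm/kg

Calculated osmolality = 2·Na + glucose/18 + urea + ethanol/4.6
= 2·141 + 79/18 + 3.2 + 98/4.6
= 282 + 4.39 + 3.20 + 21.30
= 310.89 mOsm/kg ≈ 310.9 mOsm/kg
Osmolar gap = measured − calculated = 319 − 310.9 = 8.1 mOsm/kg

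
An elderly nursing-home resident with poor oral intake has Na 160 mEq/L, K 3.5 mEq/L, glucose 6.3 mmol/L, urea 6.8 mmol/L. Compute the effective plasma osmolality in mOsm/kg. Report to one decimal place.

Effective osmolality excludes urea (freely permeant across cell membranes):
2·Na + glucose
= 2·160 + 6.3
= 320 + 6.3
= 326.3 mOsm/kg

326.3 mOsm/kg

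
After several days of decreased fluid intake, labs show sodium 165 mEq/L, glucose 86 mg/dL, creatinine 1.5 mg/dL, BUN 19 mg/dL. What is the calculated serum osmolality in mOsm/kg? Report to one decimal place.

Calculated osmolality = 2·Na + glucose/18 + BUN/2.8
= 2·165 + 86/18 + 19/2.8
= 330 + 4.78 + 6.79
= 341.57 mOsm/kg

341.6 mOsm/kg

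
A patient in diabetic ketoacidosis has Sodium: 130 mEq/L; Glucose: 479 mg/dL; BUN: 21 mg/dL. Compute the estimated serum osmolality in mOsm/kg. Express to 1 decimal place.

Calculated osmolality = 2·Na + glucose/18 + BUN/2.8
= 2·130 + 479/18 + 21/2.8
= 260 + 26.61 + 7.50
= 294.11 mOsm/kg

294.1 mOsm/kg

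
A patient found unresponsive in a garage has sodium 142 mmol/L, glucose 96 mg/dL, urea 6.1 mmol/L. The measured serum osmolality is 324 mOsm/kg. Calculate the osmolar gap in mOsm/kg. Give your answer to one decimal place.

28.6 mOsm/kg

Calculated osmolality = 2·Na + glucose/18 + urea
= 2·142 + 96/18 + 6.1
= 284 + 5.33 + 6.10
= 295.43 mOsm/kg ≈ 295.4 mOsm/kg
Osmolar gap = measured − calculated = 324 − 295.4 = 28.6 mOsm/kg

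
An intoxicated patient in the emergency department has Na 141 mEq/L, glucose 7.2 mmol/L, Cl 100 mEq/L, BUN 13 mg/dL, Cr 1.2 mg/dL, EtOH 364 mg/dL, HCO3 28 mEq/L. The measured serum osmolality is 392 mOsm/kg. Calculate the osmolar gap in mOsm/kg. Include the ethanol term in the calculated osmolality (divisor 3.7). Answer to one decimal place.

-0.2 mOsm/kg

Calculated osmolality = 2·Na + glucose + BUN/2.8 + ethanol/3.7
= 2·141 + 7.2 + 13/2.8 + 364/3.7
= 282 + 7.20 + 4.64 + 98.38
= 392.22 mOsm/kg ≈ 392.2 mOsm/kg
Osmolar gap = measured − calculated = 392 − 392.2 = -0.2 mOsm/kg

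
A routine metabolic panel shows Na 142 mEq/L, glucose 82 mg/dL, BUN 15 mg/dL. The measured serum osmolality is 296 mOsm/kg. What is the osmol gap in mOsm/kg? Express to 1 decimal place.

Calculated osmolality = 2·Na + glucose/18 + BUN/2.8
= 2·142 + 82/18 + 15/2.8
= 284 + 4.56 + 5.36
= 293.92 mOsm/kg ≈ 293.9 mOsm/kg
Osmolar gap = measured − calculated = 296 − 293.9 = 2.1 mOsm/kg

2.1 mOsm/kg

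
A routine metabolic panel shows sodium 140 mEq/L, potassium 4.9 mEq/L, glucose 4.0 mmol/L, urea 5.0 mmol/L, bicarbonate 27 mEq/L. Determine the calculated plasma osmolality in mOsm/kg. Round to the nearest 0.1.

Calculated osmolality = 2·Na + glucose + urea
= 2·140 + 4 + 5
= 280 + 4 + 5
= 289 mOsm/kg

289.0 mOsm/kg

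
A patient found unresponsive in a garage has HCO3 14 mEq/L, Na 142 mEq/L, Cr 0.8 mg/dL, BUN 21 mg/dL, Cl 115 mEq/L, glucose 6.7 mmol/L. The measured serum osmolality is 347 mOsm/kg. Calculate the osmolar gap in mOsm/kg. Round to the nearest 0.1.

Calculated osmolality = 2·Na + glucose + BUN/2.8
= 2·142 + 6.7 + 21/2.8
= 284 + 6.70 + 7.50
= 298.2 mOsm/kg ≈ 298.2 mOsm/kg
Osmolar gap = measured − calculated = 347 − 298.2 = 48.8 mOsm/kg

48.8 mOsm/kg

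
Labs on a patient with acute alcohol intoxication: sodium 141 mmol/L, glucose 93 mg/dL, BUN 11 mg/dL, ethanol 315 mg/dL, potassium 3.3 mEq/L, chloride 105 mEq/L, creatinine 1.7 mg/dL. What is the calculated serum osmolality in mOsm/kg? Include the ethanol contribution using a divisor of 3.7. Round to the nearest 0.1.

376.2 mOsm/kg

Calculated osmolality = 2·Na + glucose/18 + BUN/2.8 + ethanol/3.7
= 2·141 + 93/18 + 11/2.8 + 315/3.7
= 282 + 5.17 + 3.93 + 85.14
= 376.24 mOsm/kg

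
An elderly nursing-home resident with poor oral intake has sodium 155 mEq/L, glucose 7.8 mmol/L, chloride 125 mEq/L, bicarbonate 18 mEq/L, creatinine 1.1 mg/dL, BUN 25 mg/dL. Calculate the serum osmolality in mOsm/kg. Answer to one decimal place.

Calculated osmolality = 2·Na + glucose + BUN/2.8
= 2·155 + 7.8 + 25/2.8
= 310 + 7.80 + 8.93
= 326.73 mOsm/kg

326.7 mOsm/kg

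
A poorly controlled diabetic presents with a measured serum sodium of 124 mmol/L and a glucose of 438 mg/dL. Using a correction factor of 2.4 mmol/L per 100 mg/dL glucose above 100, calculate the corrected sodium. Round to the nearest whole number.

Corrected Na = measured Na + 2.4 · (glucose − 100)/100
= 124 + 2.4 · (438 − 100)/100
= 124 + 8.1
= 132.1 mmol/L

132 mmol/L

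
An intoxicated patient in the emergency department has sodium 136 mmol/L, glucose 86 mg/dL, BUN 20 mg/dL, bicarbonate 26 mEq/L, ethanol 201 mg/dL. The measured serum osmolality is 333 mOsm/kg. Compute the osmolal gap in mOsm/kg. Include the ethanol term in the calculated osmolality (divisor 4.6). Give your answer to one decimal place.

Calculated osmolality = 2·Na + glucose/18 + BUN/2.8 + ethanol/4.6
= 2·136 + 86/18 + 20/2.8 + 201/4.6
= 272 + 4.78 + 7.14 + 43.70
= 327.62 mOsm/kg ≈ 327.6 mOsm/kg
Osmolar gap = measured − calculated = 333 − 327.6 = 5.4 mOsm/kg

5.4 mOsm/kg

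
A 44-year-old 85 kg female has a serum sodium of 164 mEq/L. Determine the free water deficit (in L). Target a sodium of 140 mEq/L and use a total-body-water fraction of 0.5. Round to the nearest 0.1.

TBW = 0.5 · 85 = 42.5 L
Free water deficit = TBW · (Na/140 − 1)
= 42.5 · (164/140 − 1)
= 42.5 · 0.1714
= 7.28 L

7.3 L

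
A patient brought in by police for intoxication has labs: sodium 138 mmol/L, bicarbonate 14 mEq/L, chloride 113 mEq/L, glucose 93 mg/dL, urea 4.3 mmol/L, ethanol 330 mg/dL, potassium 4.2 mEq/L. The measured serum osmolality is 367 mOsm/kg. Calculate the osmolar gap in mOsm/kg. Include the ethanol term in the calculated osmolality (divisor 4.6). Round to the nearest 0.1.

Calculated osmolality = 2·Na + glucose/18 + urea + ethanol/4.6
= 2·138 + 93/18 + 4.3 + 330/4.6
= 276 + 5.17 + 4.30 + 71.74
= 357.21 mOsm/kg ≈ 357.2 mOsm/kg
Osmolar gap = measured − calculated = 367 − 357.2 = 9.8 mOsm/kg

9.8 mOsm/kg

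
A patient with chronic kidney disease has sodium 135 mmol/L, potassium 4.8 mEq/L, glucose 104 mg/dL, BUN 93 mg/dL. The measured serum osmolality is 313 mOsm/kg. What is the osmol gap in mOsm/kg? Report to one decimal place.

Calculated osmolality = 2·Na + glucose/18 + BUN/2.8
= 2·135 + 104/18 + 93/2.8
= 270 + 5.78 + 33.21
= 308.99 mOsm/kg ≈ 309.0 mOsm/kg
Osmolar gap = measured − calculated = 313 − 309.0 = 4.0 mOsm/kg

4.0 mOsm/kg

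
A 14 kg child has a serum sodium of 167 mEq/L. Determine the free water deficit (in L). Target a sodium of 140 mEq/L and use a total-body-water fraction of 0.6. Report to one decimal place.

TBW = 0.6 · 14 = 8.4 L
Free water deficit = TBW · (Na/140 − 1)
= 8.4 · (167/140 − 1)
= 8.4 · 0.1929
= 1.62 L

1.6 L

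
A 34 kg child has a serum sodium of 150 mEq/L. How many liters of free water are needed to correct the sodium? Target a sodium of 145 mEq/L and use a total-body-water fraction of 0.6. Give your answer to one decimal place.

TBW = 0.6 · 34 = 20.4 L
Free water deficit = TBW · (Na/145 − 1)
= 20.4 · (150/145 − 1)
= 20.4 · 0.0345
= 0.7 L

0.7 L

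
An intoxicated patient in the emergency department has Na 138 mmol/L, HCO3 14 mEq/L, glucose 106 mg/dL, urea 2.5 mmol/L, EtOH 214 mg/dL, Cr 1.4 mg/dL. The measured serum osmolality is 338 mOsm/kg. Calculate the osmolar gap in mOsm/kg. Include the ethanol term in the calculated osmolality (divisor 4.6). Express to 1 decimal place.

Calculated osmolality = 2·Na + glucose/18 + urea + ethanol/4.6
= 2·138 + 106/18 + 2.5 + 214/4.6
= 276 + 5.89 + 2.50 + 46.52
= 330.91 mOsm/kg ≈ 330.9 mOsm/kg
Osmolar gap = measured − calculated = 338 − 330.9 = 7.1 mOsm/kg

7.1 mOsm/kg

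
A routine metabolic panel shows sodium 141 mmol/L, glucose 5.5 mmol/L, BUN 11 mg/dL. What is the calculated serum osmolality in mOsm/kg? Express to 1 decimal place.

Calculated osmolality = 2·Na + glucose + BUN/2.8
= 2·141 + 5.5 + 11/2.8
= 282 + 5.50 + 3.93
= 291.43 mOsm/kg

291.4 mOsm/kg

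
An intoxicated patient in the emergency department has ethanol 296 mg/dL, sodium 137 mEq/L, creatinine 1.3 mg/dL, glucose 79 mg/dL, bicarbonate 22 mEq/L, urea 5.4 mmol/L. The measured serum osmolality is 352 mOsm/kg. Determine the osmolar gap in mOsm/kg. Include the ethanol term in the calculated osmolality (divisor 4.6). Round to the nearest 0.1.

Calculated osmolality = 2·Na + glucose/18 + urea + ethanol/4.6
= 2·137 + 79/18 + 5.4 + 296/4.6
= 274 + 4.39 + 5.40 + 64.35
= 348.14 mOsm/kg ≈ 348.1 mOsm/kg
Osmolar gap = measured − calculated = 352 − 348.1 = 3.9 mOsm/kg

3.9 mOsm/kg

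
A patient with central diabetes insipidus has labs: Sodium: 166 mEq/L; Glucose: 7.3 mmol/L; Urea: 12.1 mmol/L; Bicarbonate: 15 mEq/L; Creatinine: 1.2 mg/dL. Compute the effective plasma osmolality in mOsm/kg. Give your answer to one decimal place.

Effective osmolality excludes urea (freely permeant across cell membranes):
2·Na + glucose
= 2·166 + 7.3
= 332 + 7.3
= 339.3 mOsm/kg

339.3 mOsm/kg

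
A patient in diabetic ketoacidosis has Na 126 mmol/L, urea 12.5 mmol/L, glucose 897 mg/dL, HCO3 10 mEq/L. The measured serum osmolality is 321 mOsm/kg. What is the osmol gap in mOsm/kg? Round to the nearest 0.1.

Calculated osmolality = 2·Na + glucose/18 + urea
= 2·126 + 897/18 + 12.5
= 252 + 49.83 + 12.50
= 314.33 mOsm/kg ≈ 314.3 mOsm/kg
Osmolar gap = measured − calculated = 321 − 314.3 = 6.7 mOsm/kg

6.7 mOsm/kg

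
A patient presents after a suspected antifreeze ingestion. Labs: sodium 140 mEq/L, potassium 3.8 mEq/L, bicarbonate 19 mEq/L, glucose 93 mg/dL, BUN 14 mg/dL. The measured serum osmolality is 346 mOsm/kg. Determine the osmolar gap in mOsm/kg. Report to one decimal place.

55.8 mOsm/kg

Calculated osmolality = 2·Na + glucose/18 + BUN/2.8
= 2·140 + 93/18 + 14/2.8
= 280 + 5.17 + 5
= 290.17 mOsm/kg ≈ 290.2 mOsm/kg
Osmolar gap = measured − calculated = 346 − 290.2 = 55.8 mOsm/kg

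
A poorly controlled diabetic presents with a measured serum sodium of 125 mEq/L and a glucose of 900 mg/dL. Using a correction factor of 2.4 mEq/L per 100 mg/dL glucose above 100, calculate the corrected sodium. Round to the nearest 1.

Corrected Na = measured Na + 2.4 · (glucose − 100)/100
= 125 + 2.4 · (900 − 100)/100
= 125 + 19.2
= 144.2 mEq/L

144 mEq/L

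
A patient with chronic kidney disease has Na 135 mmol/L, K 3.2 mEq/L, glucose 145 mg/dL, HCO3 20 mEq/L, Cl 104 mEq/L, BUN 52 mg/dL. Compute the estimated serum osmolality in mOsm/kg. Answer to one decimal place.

296.6 mOsm/kg

Calculated osmolality = 2·Na + glucose/18 + BUN/2.8
= 2·135 + 145/18 + 52/2.8
= 270 + 8.06 + 18.57
= 296.63 mOsm/kg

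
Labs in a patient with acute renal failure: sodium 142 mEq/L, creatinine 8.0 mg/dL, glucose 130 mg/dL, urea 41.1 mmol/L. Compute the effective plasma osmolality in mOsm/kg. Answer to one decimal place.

291.2 mOsm/kg

Effective osmolality excludes urea (freely permeant across cell membranes):
2·Na + glucose/18
= 2·142 + 130/18
= 284 + 7.22
= 291.22 mOsm/kg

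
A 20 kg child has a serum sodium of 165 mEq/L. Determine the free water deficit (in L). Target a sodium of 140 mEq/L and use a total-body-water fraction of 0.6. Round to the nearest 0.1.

TBW = 0.6 · 20 = 12 L
Free water deficit = TBW · (Na/140 − 1)
= 12 · (165/140 − 1)
= 12 · 0.1786
= 2.14 L

2.1 L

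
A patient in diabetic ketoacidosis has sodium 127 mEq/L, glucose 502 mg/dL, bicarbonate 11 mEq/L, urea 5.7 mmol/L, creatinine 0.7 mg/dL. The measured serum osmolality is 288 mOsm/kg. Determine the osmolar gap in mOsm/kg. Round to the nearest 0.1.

Calculated osmolality = 2·Na + glucose/18 + urea
= 2·127 + 502/18 + 5.7
= 254 + 27.89 + 5.70
= 287.59 mOsm/kg ≈ 287.6 mOsm/kg
Osmolar gap = measured − calculated = 288 − 287.6 = 0.4 mOsm/kg

0.4 mOsm/kg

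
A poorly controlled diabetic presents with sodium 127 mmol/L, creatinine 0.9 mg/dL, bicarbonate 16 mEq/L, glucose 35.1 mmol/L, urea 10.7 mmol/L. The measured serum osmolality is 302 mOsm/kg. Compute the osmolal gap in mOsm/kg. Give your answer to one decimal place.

2.2 mOsm/kg

Calculated osmolality = 2·Na + glucose + urea
= 2·127 + 35.1 + 10.7
= 254 + 35.10 + 10.70
= 299.8 mOsm/kg ≈ 299.8 mOsm/kg
Osmolar gap = measured − calculated = 302 − 299.8 = 2.2 mOsm/kg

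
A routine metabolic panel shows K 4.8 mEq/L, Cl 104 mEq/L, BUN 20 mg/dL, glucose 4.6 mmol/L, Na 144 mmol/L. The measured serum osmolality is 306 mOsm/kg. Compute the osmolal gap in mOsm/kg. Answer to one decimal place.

Calculated osmolality = 2·Na + glucose + BUN/2.8
= 2·144 + 4.6 + 20/2.8
= 288 + 4.60 + 7.14
= 299.74 mOsm/kg ≈ 299.7 mOsm/kg
Osmolar gap = measured − calculated = 306 − 299.7 = 6.3 mOsm/kg

6.3 mOsm/kg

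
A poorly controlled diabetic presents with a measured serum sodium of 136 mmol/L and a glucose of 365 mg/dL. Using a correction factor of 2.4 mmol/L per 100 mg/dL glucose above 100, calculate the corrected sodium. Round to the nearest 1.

142 mmol/L

Corrected Na = measured Na + 2.4 · (glucose − 100)/100
= 136 + 2.4 · (365 − 100)/100
= 136 + 6.4
= 142.4 mmol/L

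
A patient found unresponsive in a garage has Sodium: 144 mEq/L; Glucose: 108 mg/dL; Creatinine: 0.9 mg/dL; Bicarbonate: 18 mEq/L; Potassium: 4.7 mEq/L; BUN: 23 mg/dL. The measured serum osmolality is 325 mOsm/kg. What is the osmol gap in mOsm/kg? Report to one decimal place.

22.8 mOsm/kg

Calculated osmolality = 2·Na + glucose/18 + BUN/2.8
= 2·144 + 108/18 + 23/2.8
= 288 + 6 + 8.21
= 302.21 mOsm/kg ≈ 302.2 mOsm/kg
Osmolar gap = measured − calculated = 325 − 302.2 = 22.8 mOsm/kg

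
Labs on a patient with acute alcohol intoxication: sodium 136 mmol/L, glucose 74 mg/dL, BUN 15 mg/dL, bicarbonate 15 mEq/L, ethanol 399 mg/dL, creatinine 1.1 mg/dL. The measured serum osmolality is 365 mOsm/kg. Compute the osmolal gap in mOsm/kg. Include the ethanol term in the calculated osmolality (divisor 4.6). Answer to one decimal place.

-3.2 mOsm/kg

Calculated osmolality = 2·Na + glucose/18 + BUN/2.8 + ethanol/4.6
= 2·136 + 74/18 + 15/2.8 + 399/4.6
= 272 + 4.11 + 5.36 + 86.74
= 368.21 mOsm/kg ≈ 368.2 mOsm/kg
Osmolar gap = measured − calculated = 365 − 368.2 = -3.2 mOsm/kg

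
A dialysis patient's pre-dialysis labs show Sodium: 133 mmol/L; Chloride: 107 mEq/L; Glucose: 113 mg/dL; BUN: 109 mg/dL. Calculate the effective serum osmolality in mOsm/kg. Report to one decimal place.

272.3 mOsm/kg

Effective osmolality excludes urea (freely permeant across cell membranes):
2·Na + glucose/18
= 2·133 + 113/18
= 266 + 6.28
= 272.28 mOsm/kg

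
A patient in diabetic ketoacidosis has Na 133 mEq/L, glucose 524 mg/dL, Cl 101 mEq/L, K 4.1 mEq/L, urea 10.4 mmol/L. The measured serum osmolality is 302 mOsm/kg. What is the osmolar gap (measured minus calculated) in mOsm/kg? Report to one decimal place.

-3.5 mOsm/kg

Calculated osmolality = 2·Na + glucose/18 + urea
= 2·133 + 524/18 + 10.4
= 266 + 29.11 + 10.40
= 305.51 mOsm/kg ≈ 305.5 mOsm/kg
Osmolar gap = measured − calculated = 302 − 305.5 = -3.5 mOsm/kg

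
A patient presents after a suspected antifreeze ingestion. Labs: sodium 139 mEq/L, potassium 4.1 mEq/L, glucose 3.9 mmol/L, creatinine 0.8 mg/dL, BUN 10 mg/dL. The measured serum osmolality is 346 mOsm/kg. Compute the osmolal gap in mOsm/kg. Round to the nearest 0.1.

Calculated osmolality = 2·Na + glucose + BUN/2.8
= 2·139 + 3.9 + 10/2.8
= 278 + 3.90 + 3.57
= 285.47 mOsm/kg ≈ 285.5 mOsm/kg
Osmolar gap = measured − calculated = 346 − 285.5 = 60.5 mOsm/kg

60.5 mOsm/kg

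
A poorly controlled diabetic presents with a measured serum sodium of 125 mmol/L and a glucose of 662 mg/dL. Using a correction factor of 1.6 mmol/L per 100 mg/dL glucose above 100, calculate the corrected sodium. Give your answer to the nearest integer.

Corrected Na = measured Na + 1.6 · (glucose − 100)/100
= 125 + 1.6 · (662 − 100)/100
= 125 + 9
= 134 mmol/L

134 mmol/L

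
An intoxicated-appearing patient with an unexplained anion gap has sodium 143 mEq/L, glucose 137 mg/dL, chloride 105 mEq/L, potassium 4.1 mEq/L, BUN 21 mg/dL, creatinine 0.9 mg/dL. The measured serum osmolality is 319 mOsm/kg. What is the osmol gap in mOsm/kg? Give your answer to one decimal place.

17.9 mOsm/kg

Calculated osmolality = 2·Na + glucose/18 + BUN/2.8
= 2·143 + 137/18 + 21/2.8
= 286 + 7.61 + 7.50
= 301.11 mOsm/kg ≈ 301.1 mOsm/kg
Osmolar gap = measured − calculated = 319 − 301.1 = 17.9 mOsm/kg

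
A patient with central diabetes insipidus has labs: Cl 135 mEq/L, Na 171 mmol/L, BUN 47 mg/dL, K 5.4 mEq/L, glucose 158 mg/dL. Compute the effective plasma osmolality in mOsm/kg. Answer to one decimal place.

350.8 mOsm/kg

Effective osmolality excludes urea (freely permeant across cell membranes):
2·Na + glucose/18
= 2·171 + 158/18
= 342 + 8.78
= 350.78 mOsm/kg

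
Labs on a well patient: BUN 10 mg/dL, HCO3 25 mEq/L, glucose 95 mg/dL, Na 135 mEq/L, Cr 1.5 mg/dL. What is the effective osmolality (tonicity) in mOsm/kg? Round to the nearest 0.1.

Effective osmolality excludes urea (freely permeant across cell membranes):
2·Na + glucose/18
= 2·135 + 95/18
= 270 + 5.28
= 275.28 mOsm/kg

275.3 mOsm/kg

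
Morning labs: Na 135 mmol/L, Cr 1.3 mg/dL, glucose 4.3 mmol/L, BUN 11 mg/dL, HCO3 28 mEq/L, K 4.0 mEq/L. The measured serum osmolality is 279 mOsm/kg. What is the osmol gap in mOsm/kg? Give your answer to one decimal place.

0.8 mOsm/kg

Calculated osmolality = 2·Na + glucose + BUN/2.8
= 2·135 + 4.3 + 11/2.8
= 270 + 4.30 + 3.93
= 278.23 mOsm/kg ≈ 278.2 mOsm/kg
Osmolar gap = measured − calculated = 279 − 278.2 = 0.8 mOsm/kg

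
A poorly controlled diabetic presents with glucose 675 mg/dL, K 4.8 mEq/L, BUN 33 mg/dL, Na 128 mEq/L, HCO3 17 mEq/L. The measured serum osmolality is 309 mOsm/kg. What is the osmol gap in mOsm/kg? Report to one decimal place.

3.7 mOsm/kg

Calculated osmolality = 2·Na + glucose/18 + BUN/2.8
= 2·128 + 675/18 + 33/2.8
= 256 + 37.50 + 11.79
= 305.29 mOsm/kg ≈ 305.3 mOsm/kg
Osmolar gap = measured − calculated = 309 − 305.3 = 3.7 mOsm/kg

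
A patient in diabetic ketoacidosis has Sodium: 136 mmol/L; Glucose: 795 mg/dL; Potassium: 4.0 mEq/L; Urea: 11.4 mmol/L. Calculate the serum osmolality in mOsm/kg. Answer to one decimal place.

327.6 mOsm/kg

Calculated osmolality = 2·Na + glucose/18 + urea
= 2·136 + 795/18 + 11.4
= 272 + 44.17 + 11.40
= 327.57 mOsm/kg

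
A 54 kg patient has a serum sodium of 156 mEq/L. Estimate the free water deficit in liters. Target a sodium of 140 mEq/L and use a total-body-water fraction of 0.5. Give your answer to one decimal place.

3.1 L

TBW = 0.5 · 54 = 27 L
Free water deficit = TBW · (Na/140 − 1)
= 27 · (156/140 − 1)
= 27 · 0.1143
= 3.09 L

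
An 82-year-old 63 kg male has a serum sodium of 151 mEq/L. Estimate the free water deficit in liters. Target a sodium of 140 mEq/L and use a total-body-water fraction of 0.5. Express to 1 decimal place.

2.5 L

TBW = 0.5 · 63 = 31.5 L
Free water deficit = TBW · (Na/140 − 1)
= 31.5 · (151/140 − 1)
= 31.5 · 0.0786
= 2.48 L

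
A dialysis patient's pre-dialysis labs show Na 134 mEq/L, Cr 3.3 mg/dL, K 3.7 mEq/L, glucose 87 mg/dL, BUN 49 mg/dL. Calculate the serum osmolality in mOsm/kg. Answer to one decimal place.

Calculated osmolality = 2·Na + glucose/18 + BUN/2.8
= 2·134 + 87/18 + 49/2.8
= 268 + 4.83 + 17.50
= 290.33 mOsm/kg

290.3 mOsm/kg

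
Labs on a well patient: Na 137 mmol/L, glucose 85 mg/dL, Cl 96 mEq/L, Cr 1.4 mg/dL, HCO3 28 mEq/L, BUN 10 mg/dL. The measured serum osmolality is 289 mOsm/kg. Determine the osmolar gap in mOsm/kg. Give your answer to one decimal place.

6.7 mOsm/kg

Calculated osmolality = 2·Na + glucose/18 + BUN/2.8
= 2·137 + 85/18 + 10/2.8
= 274 + 4.72 + 3.57
= 282.29 mOsm/kg ≈ 282.3 mOsm/kg
Osmolar gap = measured − calculated = 289 − 282.3 = 6.7 mOsm/kg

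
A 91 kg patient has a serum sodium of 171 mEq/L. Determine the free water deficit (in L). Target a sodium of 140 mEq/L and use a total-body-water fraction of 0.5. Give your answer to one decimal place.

10.1 L

TBW = 0.5 · 91 = 45.5 L
Free water deficit = TBW · (Na/140 − 1)
= 45.5 · (171/140 − 1)
= 45.5 · 0.2214
= 10.07 L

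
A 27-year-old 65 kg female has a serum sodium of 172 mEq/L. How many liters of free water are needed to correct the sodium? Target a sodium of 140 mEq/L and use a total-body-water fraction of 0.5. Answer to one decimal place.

7.4 L

TBW = 0.5 · 65 = 32.5 L
Free water deficit = TBW · (Na/140 − 1)
= 32.5 · (172/140 − 1)
= 32.5 · 0.2286
= 7.43 L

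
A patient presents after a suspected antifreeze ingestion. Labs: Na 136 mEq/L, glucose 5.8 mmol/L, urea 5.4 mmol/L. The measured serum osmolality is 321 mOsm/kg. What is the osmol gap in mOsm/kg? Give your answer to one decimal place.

37.8 mOsm/kg

Calculated osmolality = 2·Na + glucose + urea
= 2·136 + 5.8 + 5.4
= 272 + 5.80 + 5.40
= 283.2 mOsm/kg ≈ 283.2 mOsm/kg
Osmolar gap = measured − calculated = 321 − 283.2 = 37.8 mOsm/kg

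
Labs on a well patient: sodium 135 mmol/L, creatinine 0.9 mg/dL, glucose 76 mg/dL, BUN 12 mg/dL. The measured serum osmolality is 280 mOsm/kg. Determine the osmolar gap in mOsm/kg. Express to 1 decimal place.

1.5 mOsm/kg

Calculated osmolality = 2·Na + glucose/18 + BUN/2.8
= 2·135 + 76/18 + 12/2.8
= 270 + 4.22 + 4.29
= 278.51 mOsm/kg ≈ 278.5 mOsm/kg
Osmolar gap = measured − calculated = 280 − 278.5 = 1.5 mOsm/kg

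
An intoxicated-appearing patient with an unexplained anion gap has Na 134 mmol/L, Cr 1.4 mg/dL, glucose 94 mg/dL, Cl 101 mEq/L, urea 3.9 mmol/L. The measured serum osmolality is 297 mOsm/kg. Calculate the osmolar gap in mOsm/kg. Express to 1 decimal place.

19.9 mOsm/kg

Calculated osmolality = 2·Na + glucose/18 + urea
= 2·134 + 94/18 + 3.9
= 268 + 5.22 + 3.90
= 277.12 mOsm/kg ≈ 277.1 mOsm/kg
Osmolar gap = measured − calculated = 297 − 277.1 = 19.9 mOsm/kg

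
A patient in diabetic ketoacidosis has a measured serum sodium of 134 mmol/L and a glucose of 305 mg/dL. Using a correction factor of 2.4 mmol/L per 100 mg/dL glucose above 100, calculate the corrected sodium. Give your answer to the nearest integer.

Corrected Na = measured Na + 2.4 · (glucose − 100)/100
= 134 + 2.4 · (305 − 100)/100
= 134 + 4.9
= 138.9 mmol/L

139 mmol/L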